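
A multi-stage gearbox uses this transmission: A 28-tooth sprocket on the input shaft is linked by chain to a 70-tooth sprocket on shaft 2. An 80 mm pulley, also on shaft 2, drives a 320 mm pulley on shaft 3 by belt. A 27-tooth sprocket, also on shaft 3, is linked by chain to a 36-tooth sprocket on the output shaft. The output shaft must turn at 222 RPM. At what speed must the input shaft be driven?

Overall ratio R = 2.5 × 4 × 1.3333 = 13.333.
Required input speed = output speed × R = 222 × 13.333 = 2960 RPM.

2960 RPM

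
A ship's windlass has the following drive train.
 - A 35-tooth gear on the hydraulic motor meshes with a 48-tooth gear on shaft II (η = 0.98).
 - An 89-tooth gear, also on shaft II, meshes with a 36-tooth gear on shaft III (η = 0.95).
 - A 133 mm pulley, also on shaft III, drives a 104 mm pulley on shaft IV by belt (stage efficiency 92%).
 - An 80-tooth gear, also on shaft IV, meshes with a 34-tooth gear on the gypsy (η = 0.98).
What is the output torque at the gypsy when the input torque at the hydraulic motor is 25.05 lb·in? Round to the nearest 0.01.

3.88 lb·in

Gear mesh: ratio = 48/35 = 1.3714; torque at shaft II = 25.05 × 1.3714 × 0.98 = 33.667 lb·in.
Gear mesh: ratio = 36/89 = 0.40449; torque at shaft III = 33.667 × 0.40449 × 0.95 = 12.937 lb·in.
Belt: ratio = 104/133 = 0.78195; torque at shaft IV = 12.937 × 0.78195 × 0.92 = 9.3071 lb·in.
Gear mesh: ratio = 34/80 = 0.425; torque at the gypsy = 9.3071 × 0.425 × 0.98 = 3.8764 lb·in.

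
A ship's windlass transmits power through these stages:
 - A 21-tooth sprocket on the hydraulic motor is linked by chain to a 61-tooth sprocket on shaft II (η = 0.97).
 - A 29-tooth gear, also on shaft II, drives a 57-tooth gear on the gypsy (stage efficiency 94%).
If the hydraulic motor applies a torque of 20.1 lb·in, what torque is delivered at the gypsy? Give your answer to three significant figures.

After the chain (61/21): 20.1 × 2.9048 × 0.97 = 56.634 lb·in
After the gear mesh (57/29): 56.634 × 1.9655 × 0.94 = 104.64 lb·in

105 lb·in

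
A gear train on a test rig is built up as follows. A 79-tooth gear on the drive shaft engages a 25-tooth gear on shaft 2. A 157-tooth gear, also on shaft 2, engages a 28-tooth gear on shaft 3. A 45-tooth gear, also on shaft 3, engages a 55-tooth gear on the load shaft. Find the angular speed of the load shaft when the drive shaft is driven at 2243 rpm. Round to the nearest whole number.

gear mesh 25/79 = 0.31646 → 2243/0.31646 = 7087.9 rpm
gear mesh 28/157 = 0.17834 → 7087.9/0.17834 = 39743 rpm
gear mesh 55/45 = 1.2222 → 39743/1.2222 = 32517 rpm

32517 rpm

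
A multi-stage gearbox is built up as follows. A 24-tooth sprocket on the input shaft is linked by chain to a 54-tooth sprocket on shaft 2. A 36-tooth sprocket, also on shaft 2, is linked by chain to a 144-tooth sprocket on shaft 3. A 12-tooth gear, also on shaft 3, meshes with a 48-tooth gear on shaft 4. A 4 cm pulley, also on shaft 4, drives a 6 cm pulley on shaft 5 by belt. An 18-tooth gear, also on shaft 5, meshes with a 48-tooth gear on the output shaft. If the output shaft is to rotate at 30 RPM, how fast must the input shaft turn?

4320 RPM

Overall ratio R = 2.25 × 4 × 4 × 1.5 × 2.6667 = 144.
Required input speed = output speed × R = 30 × 144 = 4320 RPM.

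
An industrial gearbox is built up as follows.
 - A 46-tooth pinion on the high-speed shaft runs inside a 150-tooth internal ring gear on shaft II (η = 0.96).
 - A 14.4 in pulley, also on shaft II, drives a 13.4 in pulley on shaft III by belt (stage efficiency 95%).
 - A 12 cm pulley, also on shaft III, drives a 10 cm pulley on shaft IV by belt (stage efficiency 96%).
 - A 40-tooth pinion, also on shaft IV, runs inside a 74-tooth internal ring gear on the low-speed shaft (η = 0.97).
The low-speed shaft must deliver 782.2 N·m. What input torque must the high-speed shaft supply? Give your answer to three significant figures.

Overall ratio R = 3.2609 × 0.93056 × 0.83333 × 1.85 = 4.6781; overall efficiency η = 0.96 × 0.95 × 0.96 × 0.97 = 0.8493.
Input torque = output torque / (R × η) = 782.2 / (4.6781 × 0.8493) = 196.89 N·m.

197 N·m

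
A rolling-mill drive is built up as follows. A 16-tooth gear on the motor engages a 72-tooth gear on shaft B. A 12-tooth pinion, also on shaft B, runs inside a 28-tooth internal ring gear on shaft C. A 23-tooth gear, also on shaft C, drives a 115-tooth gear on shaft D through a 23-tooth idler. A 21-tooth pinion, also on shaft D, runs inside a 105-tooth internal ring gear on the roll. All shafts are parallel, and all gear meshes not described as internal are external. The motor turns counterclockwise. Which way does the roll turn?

the motor → shaft B: external mesh, 1 reversal → CW.
shaft B → shaft C: internal mesh, same direction → CW.
shaft C → shaft D: driver → idler → driven is 2 external meshes, 2 reversals → CW.
shaft D → the roll: internal mesh, same direction → CW.
3 reversals in total — an odd number — so the roll turns opposite to the motor.

clockwise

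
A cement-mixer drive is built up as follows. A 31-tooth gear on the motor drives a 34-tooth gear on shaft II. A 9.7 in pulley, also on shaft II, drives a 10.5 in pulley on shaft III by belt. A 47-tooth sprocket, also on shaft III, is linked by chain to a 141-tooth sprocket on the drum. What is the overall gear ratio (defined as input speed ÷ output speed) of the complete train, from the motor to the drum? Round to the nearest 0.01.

Each stage contributes driven/driver: gear mesh 34/31 = 1.0968, belt 10.5/9.7 = 1.0825, chain 141/47 = 3.
Overall: 1.0968 × 1.0825 × 3 = 3.5617.

3.56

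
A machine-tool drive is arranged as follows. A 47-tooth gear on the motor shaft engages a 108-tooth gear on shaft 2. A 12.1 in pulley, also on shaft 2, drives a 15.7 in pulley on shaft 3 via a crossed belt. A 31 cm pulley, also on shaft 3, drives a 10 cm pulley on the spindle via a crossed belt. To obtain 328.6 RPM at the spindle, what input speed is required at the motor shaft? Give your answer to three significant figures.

Overall ratio R = 2.2979 × 1.2975 × 0.32258 = 0.96179.
Required input speed = output speed × R = 328.6 × 0.96179 = 316.04 RPM.

316 RPM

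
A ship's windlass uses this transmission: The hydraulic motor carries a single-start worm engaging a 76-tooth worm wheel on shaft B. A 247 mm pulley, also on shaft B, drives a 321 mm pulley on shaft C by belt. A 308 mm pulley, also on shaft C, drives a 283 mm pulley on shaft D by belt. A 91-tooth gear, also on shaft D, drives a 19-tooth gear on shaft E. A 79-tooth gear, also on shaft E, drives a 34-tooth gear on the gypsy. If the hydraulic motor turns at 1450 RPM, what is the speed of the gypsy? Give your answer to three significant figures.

178 RPM

the hydraulic motor → shaft B (worm, 76/1): 1450 ÷ 76 = 19.079 RPM
shaft B → shaft C (belt, 321/247): 19.079 ÷ 1.2996 = 14.681 RPM
shaft C → shaft D (belt, 283/308): 14.681 ÷ 0.91883 = 15.978 RPM
shaft D → shaft E (gear mesh, 19/91): 15.978 ÷ 0.20879 = 76.524 RPM
shaft E → the gypsy (gear mesh, 34/79): 76.524 ÷ 0.43038 = 177.81 RPM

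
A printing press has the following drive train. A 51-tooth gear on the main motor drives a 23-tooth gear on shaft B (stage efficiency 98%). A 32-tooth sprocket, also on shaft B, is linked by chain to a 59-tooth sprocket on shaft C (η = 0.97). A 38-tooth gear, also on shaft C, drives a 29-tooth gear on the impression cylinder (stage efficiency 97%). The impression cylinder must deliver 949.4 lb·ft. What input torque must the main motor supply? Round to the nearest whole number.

Overall ratio R = 0.45098 × 1.8438 × 0.76316 = 0.63456; overall efficiency η = 0.98 × 0.97 × 0.97 = 0.9221.
Input torque = output torque / (R × η) = 949.4 / (0.63456 × 0.9221) = 1622.6 lb·ft.

1623 lb·ft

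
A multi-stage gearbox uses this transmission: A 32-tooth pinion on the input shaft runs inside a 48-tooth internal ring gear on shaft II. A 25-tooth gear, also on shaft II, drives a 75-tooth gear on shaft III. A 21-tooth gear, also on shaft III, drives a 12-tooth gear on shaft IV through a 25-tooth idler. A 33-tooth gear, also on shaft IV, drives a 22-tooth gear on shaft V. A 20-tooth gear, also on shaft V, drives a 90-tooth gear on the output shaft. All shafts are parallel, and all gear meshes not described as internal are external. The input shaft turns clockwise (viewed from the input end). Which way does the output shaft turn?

the input shaft → shaft II: internal mesh, same direction → CW.
shaft II → shaft III: external mesh, 1 reversal → CCW.
shaft III → shaft IV: driver → idler → driven is 2 external meshes, 2 reversals → CCW.
shaft IV → shaft V: external mesh, 1 reversal → CW.
shaft V → the output shaft: external mesh, 1 reversal → CCW.
5 reversals in total — an odd number — so the output shaft turns opposite to the input shaft.

anticlockwise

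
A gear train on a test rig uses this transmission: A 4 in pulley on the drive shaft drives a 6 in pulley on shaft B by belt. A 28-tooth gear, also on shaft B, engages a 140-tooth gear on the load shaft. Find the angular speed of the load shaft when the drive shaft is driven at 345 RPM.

belt 6/4 = 1.5 → 345/1.5 = 230 RPM
gear mesh 140/28 = 5 → 230/5 = 46 RPM

46 RPM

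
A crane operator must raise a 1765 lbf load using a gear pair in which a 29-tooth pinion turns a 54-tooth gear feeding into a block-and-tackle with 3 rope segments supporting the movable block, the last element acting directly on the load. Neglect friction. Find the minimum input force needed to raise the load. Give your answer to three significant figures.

Gear pair MA = 54/29 = 1.8621.
Block-and-tackle MA = number of supporting rope parts = 3.
Combined ideal MA = 1.8621 × 3 = 5.5862.
Effort = load / MA = 1765 / 5.5862 = 315.96 lbf.

316 lbf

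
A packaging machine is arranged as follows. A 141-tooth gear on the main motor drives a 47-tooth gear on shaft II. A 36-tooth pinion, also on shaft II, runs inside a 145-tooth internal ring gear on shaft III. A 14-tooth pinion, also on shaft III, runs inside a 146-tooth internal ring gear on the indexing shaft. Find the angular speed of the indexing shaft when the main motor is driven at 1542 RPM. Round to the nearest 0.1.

110.1 RPM

the main motor → shaft II (gear mesh, 47/141): 1542 ÷ 0.33333 = 4626 RPM
shaft II → shaft III (internal gear, 145/36): 4626 ÷ 4.0278 = 1148.5 RPM
shaft III → the indexing shaft (internal gear, 146/14): 1148.5 ÷ 10.429 = 110.13 RPM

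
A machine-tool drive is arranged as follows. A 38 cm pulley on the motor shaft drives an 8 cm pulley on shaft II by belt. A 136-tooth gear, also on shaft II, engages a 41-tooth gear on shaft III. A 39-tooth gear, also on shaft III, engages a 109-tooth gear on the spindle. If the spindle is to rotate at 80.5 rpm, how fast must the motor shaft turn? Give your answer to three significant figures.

14.3 rpm

Overall ratio R = 0.21053 × 0.30147 × 2.7949 = 0.17738.
Required input speed = output speed × R = 80.5 × 0.17738 = 14.279 rpm.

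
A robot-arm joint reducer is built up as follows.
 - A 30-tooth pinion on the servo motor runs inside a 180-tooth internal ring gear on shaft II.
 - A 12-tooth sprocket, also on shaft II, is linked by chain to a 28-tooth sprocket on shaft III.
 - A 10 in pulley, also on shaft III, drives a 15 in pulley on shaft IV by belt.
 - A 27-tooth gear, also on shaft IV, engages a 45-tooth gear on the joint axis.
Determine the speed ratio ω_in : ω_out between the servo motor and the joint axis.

Each stage contributes driven/driver: internal gear 180/30 = 6, chain 28/12 = 2.3333, belt 15/10 = 1.5, gear mesh 45/27 = 1.6667.
Overall: 6 × 2.3333 × 1.5 × 1.6667 = 35.

35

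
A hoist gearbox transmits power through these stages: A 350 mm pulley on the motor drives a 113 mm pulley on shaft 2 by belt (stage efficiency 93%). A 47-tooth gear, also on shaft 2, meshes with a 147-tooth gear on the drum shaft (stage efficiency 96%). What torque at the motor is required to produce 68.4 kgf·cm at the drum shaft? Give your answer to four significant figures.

Overall ratio R = 0.32286 × 3.1277 = 1.0098; overall efficiency η = 0.93 × 0.96 = 0.8928.
Input torque = output torque / (R × η) = 68.4 / (1.0098 × 0.8928) = 75.87 kgf·cm.

75.87 kgf·cm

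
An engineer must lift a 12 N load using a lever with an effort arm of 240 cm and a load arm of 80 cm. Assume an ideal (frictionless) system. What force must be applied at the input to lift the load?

4 N

Lever MA = effort arm / load arm = 240/80 = 3.
Effort = load / MA = 12 / 3 = 4 N.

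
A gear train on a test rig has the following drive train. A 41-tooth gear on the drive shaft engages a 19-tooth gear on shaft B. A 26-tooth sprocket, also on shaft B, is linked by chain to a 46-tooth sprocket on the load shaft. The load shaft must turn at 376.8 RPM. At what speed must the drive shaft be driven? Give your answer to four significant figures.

Overall ratio R = 0.46341 × 1.7692 = 0.81989.
Required input speed = output speed × R = 376.8 × 0.81989 = 308.93 RPM.

308.9 RPM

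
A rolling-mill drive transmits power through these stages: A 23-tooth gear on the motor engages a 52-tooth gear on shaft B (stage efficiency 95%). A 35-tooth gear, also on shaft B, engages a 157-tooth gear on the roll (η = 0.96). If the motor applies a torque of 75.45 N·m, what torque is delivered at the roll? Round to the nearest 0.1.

697.8 N·m

Gear mesh: ratio = 52/23 = 2.2609; torque at shaft B = 75.45 × 2.2609 × 0.95 = 162.05 N·m.
Gear mesh: ratio = 157/35 = 4.4857; torque at the roll = 162.05 × 4.4857 × 0.96 = 697.85 N·m.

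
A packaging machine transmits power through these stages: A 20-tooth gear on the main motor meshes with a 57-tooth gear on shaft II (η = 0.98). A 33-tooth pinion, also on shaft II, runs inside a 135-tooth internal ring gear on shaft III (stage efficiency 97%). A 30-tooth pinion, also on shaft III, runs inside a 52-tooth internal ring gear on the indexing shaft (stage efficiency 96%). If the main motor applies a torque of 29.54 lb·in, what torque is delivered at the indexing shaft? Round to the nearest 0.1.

544.8 lb·in

gear mesh 57/20 = 2.85 → τ = 29.54·2.85·0.98 = 82.505 lb·in
internal gear 135/33 = 4.0909 → τ = 82.505·4.0909·0.97 = 327.4 lb·in
internal gear 52/30 = 1.7333 → τ = 327.4·1.7333·0.96 = 544.79 lb·in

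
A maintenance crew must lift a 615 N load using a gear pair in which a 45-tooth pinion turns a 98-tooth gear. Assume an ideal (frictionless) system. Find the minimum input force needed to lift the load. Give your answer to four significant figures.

282.4 N

Gear pair MA = 98/45 = 2.1778.
Effort = load / MA = 615 / 2.1778 = 282.4 N.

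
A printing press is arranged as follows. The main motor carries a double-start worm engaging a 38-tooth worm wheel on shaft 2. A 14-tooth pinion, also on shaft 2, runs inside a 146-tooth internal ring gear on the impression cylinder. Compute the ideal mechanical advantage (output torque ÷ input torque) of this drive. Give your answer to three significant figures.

198

Each stage contributes driven/driver: worm 38/2 = 19, internal gear 146/14 = 10.429.
Overall: 19 × 10.429 = 198.14.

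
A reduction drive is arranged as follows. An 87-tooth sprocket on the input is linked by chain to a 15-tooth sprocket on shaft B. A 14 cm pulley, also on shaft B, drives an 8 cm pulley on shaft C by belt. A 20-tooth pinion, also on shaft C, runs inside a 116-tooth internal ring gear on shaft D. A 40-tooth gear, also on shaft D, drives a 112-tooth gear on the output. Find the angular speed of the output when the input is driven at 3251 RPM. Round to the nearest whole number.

the input → shaft B (chain, 15/87): 3251 ÷ 0.17241 = 18856 RPM
shaft B → shaft C (belt, 8/14): 18856 ÷ 0.57143 = 32998 RPM
shaft C → shaft D (internal gear, 116/20): 32998 ÷ 5.8 = 5689.2 RPM
shaft D → the output (gear mesh, 112/40): 5689.2 ÷ 2.8 = 2031.9 RPM

2032 RPM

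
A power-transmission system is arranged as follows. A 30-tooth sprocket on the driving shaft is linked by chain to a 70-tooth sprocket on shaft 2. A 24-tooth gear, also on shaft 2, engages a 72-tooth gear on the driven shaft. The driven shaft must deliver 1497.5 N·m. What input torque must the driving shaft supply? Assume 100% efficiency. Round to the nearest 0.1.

213.9 N·m

Overall ratio R = 2.3333 × 3 = 7.
Input torque = output torque / R = 1497.5 / 7 = 213.93 N·m.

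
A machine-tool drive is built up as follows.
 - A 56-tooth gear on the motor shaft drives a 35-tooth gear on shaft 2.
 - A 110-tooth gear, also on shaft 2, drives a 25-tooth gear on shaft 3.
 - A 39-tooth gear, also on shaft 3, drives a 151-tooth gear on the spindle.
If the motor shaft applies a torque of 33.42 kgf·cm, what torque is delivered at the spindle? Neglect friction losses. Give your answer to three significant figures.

Gear mesh: ratio = 35/56 = 0.625; torque at shaft 2 = 33.42 × 0.625 = 20.888 kgf·cm.
Gear mesh: ratio = 25/110 = 0.22727; torque at shaft 3 = 20.888 × 0.22727 = 4.7472 kgf·cm.
Gear mesh: ratio = 151/39 = 3.8718; torque at the spindle = 4.7472 × 3.8718 = 18.38 kgf·cm.

18.4 kgf·cm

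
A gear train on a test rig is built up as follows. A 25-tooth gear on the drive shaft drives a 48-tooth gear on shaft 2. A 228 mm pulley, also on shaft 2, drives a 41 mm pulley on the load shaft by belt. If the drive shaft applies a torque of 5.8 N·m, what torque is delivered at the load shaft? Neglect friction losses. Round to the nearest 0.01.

2.00 N·m

After the gear mesh (48/25): 5.8 × 1.92 = 11.136 N·m
After the belt (41/228): 11.136 × 0.17982 = 2.0025 N·m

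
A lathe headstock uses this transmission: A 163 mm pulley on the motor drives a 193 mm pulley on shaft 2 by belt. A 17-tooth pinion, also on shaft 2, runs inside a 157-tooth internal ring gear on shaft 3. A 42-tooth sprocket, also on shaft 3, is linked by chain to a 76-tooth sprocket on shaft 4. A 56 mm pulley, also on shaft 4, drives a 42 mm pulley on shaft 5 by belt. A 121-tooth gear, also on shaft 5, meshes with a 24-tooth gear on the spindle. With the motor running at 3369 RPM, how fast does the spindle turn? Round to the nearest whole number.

1145 RPM

belt 193/163 = 1.184 → 3369/1.184 = 2845.3 RPM
internal gear 157/17 = 9.2353 → 2845.3/9.2353 = 308.09 RPM
chain 76/42 = 1.8095 → 308.09/1.8095 = 170.26 RPM
belt 42/56 = 0.75 → 170.26/0.75 = 227.02 RPM
gear mesh 24/121 = 0.19835 → 227.02/0.19835 = 1144.5 RPM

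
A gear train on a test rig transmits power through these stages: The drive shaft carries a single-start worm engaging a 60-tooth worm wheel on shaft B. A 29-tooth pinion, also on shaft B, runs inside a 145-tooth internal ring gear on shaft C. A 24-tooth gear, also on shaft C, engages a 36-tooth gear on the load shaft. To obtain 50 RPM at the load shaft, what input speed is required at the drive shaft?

22500 RPM

Overall ratio R = 60 × 5 × 1.5 = 450.
Required input speed = output speed × R = 50 × 450 = 22500 RPM.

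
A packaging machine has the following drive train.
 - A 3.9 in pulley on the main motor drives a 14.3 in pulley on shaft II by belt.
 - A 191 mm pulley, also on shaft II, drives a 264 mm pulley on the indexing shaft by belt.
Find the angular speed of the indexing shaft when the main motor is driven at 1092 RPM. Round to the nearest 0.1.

215.5 RPM

belt 14.3/3.9 = 3.6667 → 1092/3.6667 = 297.82 RPM
belt 264/191 = 1.3822 → 297.82/1.3822 = 215.47 RPM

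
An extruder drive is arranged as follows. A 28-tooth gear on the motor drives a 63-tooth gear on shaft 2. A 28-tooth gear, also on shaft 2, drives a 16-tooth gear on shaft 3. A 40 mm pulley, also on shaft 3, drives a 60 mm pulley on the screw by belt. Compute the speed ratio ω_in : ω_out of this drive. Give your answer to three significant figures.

1.93

Each stage contributes driven/driver: gear mesh 63/28 = 2.25, gear mesh 16/28 = 0.57143, belt 60/40 = 1.5.
Overall: 2.25 × 0.57143 × 1.5 = 1.9286.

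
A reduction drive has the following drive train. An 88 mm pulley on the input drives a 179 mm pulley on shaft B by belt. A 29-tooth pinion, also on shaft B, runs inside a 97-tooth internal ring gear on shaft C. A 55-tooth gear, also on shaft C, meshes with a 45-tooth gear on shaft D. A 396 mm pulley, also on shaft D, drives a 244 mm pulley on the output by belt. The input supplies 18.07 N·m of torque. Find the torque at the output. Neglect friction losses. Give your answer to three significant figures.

Belt: ratio = 179/88 = 2.0341; torque at shaft B = 18.07 × 2.0341 = 36.756 N·m.
Internal gear: ratio = 97/29 = 3.3448; torque at shaft C = 36.756 × 3.3448 = 122.94 N·m.
Gear mesh: ratio = 45/55 = 0.81818; torque at shaft D = 122.94 × 0.81818 = 100.59 N·m.
Belt: ratio = 244/396 = 0.61616; torque at the output = 100.59 × 0.61616 = 61.979 N·m.

62.0 N·m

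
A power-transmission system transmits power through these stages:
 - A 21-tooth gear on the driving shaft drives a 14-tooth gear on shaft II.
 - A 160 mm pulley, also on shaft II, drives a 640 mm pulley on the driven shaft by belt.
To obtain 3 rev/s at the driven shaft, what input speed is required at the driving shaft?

8 rev/s

Overall ratio R = 0.66667 × 4 = 2.6667.
Required input speed = output speed × R = 3 × 2.6667 = 8 rev/s.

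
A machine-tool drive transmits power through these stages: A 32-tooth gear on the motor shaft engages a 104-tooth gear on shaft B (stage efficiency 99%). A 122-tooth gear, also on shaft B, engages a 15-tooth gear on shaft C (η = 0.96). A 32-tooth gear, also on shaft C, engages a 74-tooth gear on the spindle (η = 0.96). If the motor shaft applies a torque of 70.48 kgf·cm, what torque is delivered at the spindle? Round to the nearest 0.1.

Gear mesh: ratio = 104/32 = 3.25; torque at shaft B = 70.48 × 3.25 × 0.99 = 226.77 kgf·cm.
Gear mesh: ratio = 15/122 = 0.12295; torque at shaft C = 226.77 × 0.12295 × 0.96 = 26.766 kgf·cm.
Gear mesh: ratio = 74/32 = 2.3125; torque at the spindle = 26.766 × 2.3125 × 0.96 = 59.421 kgf·cm.

59.4 kgf·cm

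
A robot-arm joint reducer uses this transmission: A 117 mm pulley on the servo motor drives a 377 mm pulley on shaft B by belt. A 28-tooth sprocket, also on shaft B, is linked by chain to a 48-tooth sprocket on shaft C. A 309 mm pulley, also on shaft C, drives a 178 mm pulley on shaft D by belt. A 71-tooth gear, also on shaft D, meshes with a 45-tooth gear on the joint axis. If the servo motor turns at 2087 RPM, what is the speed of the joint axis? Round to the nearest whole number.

Belt: ratio = 377/117 = 3.2222, so shaft B turns at 2087 / 3.2222 = 647.69 RPM.
Chain: ratio = 48/28 = 1.7143, so shaft C turns at 647.69 / 1.7143 = 377.82 RPM.
Belt: ratio = 178/309 = 0.57605, so shaft D turns at 377.82 / 0.57605 = 655.88 RPM.
Gear mesh: ratio = 45/71 = 0.6338, so the joint axis turns at 655.88 / 0.6338 = 1034.8 RPM.

1035 RPM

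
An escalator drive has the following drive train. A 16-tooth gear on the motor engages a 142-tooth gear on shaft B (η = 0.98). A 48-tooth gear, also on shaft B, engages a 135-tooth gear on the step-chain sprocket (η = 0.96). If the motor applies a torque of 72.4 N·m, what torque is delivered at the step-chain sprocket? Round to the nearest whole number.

1700 N·m

Gear mesh: ratio = 142/16 = 8.875; torque at shaft B = 72.4 × 8.875 × 0.98 = 629.7 N·m.
Gear mesh: ratio = 135/48 = 2.8125; torque at the step-chain sprocket = 629.7 × 2.8125 × 0.96 = 1700.2 N·m.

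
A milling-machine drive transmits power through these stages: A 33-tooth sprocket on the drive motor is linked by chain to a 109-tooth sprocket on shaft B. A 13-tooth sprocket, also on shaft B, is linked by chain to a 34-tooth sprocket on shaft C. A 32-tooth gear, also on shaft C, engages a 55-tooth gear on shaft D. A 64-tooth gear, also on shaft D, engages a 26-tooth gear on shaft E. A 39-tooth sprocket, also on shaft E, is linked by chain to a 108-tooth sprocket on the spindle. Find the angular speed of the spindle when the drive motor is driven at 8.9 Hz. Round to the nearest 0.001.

the drive motor → shaft B (chain, 109/33): 8.9 ÷ 3.303 = 2.6945 Hz
shaft B → shaft C (chain, 34/13): 2.6945 ÷ 2.6154 = 1.0302 Hz
shaft C → shaft D (gear mesh, 55/32): 1.0302 ÷ 1.7188 = 0.59942 Hz
shaft D → shaft E (gear mesh, 26/64): 0.59942 ÷ 0.40625 = 1.4755 Hz
shaft E → the spindle (chain, 108/39): 1.4755 ÷ 2.7692 = 0.53282 Hz

0.533 Hz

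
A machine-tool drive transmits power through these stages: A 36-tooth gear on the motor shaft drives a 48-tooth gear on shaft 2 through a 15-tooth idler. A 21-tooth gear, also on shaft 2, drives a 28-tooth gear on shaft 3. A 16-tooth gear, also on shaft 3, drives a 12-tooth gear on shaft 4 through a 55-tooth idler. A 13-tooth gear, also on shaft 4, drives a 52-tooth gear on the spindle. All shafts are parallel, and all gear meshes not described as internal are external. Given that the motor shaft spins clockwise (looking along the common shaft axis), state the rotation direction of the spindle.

the motor shaft → shaft 2: driver → idler → driven is 2 external meshes, 2 reversals → CW.
shaft 2 → shaft 3: external mesh, 1 reversal → CCW.
shaft 3 → shaft 4: driver → idler → driven is 2 external meshes, 2 reversals → CCW.
shaft 4 → the spindle: external mesh, 1 reversal → CW.
6 reversals in total — an even number — so the spindle turns the same way as the motor shaft.

clockwise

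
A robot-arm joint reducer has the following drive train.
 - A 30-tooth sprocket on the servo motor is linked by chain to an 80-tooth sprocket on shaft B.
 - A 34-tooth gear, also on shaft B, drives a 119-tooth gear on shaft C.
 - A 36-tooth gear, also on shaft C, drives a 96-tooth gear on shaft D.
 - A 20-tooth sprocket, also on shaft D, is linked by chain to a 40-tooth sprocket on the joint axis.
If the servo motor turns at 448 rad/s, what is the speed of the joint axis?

the servo motor → shaft B (chain, 80/30): 448 ÷ 2.6667 = 168 rad/s
shaft B → shaft C (gear mesh, 119/34): 168 ÷ 3.5 = 48 rad/s
shaft C → shaft D (gear mesh, 96/36): 48 ÷ 2.6667 = 18 rad/s
shaft D → the joint axis (chain, 40/20): 18 ÷ 2 = 9 rad/s

9 rad/s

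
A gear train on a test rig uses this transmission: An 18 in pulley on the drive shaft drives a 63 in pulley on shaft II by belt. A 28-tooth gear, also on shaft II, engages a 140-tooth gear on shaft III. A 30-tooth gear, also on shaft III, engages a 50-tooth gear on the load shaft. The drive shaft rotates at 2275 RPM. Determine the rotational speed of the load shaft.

78 RPM

the drive shaft → shaft II (belt, 63/18): 2275 ÷ 3.5 = 650 RPM
shaft II → shaft III (gear mesh, 140/28): 650 ÷ 5 = 130 RPM
shaft III → the load shaft (gear mesh, 50/30): 130 ÷ 1.6667 = 78 RPM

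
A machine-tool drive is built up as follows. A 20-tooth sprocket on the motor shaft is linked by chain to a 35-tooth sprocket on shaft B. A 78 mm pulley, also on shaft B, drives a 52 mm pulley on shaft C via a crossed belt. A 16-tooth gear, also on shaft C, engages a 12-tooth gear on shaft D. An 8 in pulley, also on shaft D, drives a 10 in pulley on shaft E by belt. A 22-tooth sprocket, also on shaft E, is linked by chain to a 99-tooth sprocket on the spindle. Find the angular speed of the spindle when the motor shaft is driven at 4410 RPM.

896 RPM

chain 35/20 = 1.75 → 4410/1.75 = 2520 RPM
belt 52/78 = 0.66667 → 2520/0.66667 = 3780 RPM
gear mesh 12/16 = 0.75 → 3780/0.75 = 5040 RPM
belt 10/8 = 1.25 → 5040/1.25 = 4032 RPM
chain 99/22 = 4.5 → 4032/4.5 = 896 RPM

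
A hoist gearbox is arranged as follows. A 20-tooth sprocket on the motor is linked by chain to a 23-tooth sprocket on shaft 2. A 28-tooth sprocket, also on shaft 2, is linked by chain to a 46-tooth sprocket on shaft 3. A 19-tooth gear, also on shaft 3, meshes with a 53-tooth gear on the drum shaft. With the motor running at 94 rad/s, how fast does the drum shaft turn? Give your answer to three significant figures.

17.8 rad/s

Chain: ratio = 23/20 = 1.15, so shaft 2 turns at 94 / 1.15 = 81.739 rad/s.
Chain: ratio = 46/28 = 1.6429, so shaft 3 turns at 81.739 / 1.6429 = 49.754 rad/s.
Gear mesh: ratio = 53/19 = 2.7895, so the drum shaft turns at 49.754 / 2.7895 = 17.836 rad/s.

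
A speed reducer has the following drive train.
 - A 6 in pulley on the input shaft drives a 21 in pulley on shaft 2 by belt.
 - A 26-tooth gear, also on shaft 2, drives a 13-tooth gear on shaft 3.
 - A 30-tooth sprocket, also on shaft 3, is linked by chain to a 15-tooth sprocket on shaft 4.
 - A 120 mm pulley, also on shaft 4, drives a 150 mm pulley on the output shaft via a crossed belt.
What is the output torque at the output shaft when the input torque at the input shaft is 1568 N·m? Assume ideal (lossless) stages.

Belt: ratio = 21/6 = 3.5; torque at shaft 2 = 1568 × 3.5 = 5488 N·m.
Gear mesh: ratio = 13/26 = 0.5; torque at shaft 3 = 5488 × 0.5 = 2744 N·m.
Chain: ratio = 15/30 = 0.5; torque at shaft 4 = 2744 × 0.5 = 1372 N·m.
Belt: ratio = 150/120 = 1.25; torque at the output shaft = 1372 × 1.25 = 1715 N·m.

1715 N·m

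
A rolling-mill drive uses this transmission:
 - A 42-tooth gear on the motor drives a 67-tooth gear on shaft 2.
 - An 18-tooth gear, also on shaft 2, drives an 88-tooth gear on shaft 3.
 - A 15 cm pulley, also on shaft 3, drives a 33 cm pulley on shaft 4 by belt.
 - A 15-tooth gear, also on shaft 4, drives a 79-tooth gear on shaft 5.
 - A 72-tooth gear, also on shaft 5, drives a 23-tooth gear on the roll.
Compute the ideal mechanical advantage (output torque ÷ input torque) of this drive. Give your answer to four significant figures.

Each stage contributes driven/driver: gear mesh 67/42 = 1.5952, gear mesh 88/18 = 4.8889, belt 33/15 = 2.2, gear mesh 79/15 = 5.2667, gear mesh 23/72 = 0.31944.
Overall: 1.5952 × 4.8889 × 2.2 × 5.2667 × 0.31944 = 28.866.

28.87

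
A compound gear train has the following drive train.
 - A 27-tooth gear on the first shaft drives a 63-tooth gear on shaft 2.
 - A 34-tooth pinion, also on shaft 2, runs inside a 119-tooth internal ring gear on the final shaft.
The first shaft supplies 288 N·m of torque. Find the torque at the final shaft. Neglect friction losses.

2352 N·m

Gear mesh: ratio = 63/27 = 2.3333; torque at shaft 2 = 288 × 2.3333 = 672 N·m.
Internal gear: ratio = 119/34 = 3.5; torque at the final shaft = 672 × 3.5 = 2352 N·m.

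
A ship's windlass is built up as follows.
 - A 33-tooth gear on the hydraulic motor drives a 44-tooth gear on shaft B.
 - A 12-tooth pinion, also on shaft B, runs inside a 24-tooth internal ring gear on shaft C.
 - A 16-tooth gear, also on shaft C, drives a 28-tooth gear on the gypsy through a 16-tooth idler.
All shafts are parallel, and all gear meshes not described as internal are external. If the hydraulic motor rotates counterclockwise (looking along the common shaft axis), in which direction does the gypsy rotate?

clockwise

the hydraulic motor → shaft B: external mesh, 1 reversal → CW.
shaft B → shaft C: internal mesh, same direction → CW.
shaft C → the gypsy: driver → idler → driven is 2 external meshes, 2 reversals → CW.
3 reversals in total — an odd number — so the gypsy turns opposite to the hydraulic motor.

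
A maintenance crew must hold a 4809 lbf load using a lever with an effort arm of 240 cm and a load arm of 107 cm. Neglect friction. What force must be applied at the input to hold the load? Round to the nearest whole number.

Lever MA = effort arm / load arm = 240/107 = 2.243.
Effort = load / MA = 4809 / 2.243 = 2144 lbf.

2144 lbf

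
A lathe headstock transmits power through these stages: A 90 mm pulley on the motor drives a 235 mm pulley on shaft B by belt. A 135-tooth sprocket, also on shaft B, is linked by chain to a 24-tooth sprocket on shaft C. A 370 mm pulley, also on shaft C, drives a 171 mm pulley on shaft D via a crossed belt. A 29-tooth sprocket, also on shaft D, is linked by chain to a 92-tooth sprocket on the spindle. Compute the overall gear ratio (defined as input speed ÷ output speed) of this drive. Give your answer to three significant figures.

Each stage contributes driven/driver: belt 235/90 = 2.6111, chain 24/135 = 0.17778, belt 171/370 = 0.46216, chain 92/29 = 3.1724.
Overall: 2.6111 × 0.17778 × 0.46216 × 3.1724 = 0.68059.

0.681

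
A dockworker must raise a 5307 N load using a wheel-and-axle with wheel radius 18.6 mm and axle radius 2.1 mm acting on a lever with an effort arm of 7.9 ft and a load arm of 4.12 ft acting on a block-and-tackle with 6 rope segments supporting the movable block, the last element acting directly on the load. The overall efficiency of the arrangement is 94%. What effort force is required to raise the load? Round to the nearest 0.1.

Wheel-and-axle MA = R/r = 18.6/2.1 = 8.8571.
Lever MA = effort arm / load arm = 7.9/4.12 = 1.9175.
Block-and-tackle MA = number of supporting rope parts = 6.
Combined ideal MA = 8.8571 × 1.9175 × 6 = 101.9.
Actual MA = 101.9 × 0.94 = 95.786.
Effort = load / actual MA = 5307 / 95.786 = 55.405 N.

55.4 N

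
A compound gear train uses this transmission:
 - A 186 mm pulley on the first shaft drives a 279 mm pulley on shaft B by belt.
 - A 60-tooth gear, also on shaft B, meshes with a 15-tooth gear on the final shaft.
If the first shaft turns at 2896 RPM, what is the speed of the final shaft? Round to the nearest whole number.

the first shaft → shaft B (belt, 279/186): 2896 ÷ 1.5 = 1930.7 RPM
shaft B → the final shaft (gear mesh, 15/60): 1930.7 ÷ 0.25 = 7722.7 RPM

7723 RPM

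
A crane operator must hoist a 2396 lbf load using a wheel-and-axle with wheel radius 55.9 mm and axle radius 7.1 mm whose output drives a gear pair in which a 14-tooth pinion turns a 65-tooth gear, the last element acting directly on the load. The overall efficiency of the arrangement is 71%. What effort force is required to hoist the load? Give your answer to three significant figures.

92.3 lbf

Wheel-and-axle MA = R/r = 55.9/7.1 = 7.8732.
Gear pair MA = 65/14 = 4.6429.
Combined ideal MA = 7.8732 × 4.6429 = 36.554.
Actual MA = 36.554 × 0.71 = 25.954.
Effort = load / actual MA = 2396 / 25.954 = 92.319 lbf.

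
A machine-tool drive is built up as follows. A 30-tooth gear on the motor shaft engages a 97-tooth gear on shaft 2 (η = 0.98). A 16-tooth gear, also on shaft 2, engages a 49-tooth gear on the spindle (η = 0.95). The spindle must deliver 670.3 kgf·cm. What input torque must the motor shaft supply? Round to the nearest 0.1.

Overall ratio R = 3.2333 × 3.0625 = 9.9021; overall efficiency η = 0.98 × 0.95 = 0.9310.
Input torque = output torque / (R × η) = 670.3 / (9.9021 × 0.9310) = 72.71 kgf·cm.

72.7 kgf·cm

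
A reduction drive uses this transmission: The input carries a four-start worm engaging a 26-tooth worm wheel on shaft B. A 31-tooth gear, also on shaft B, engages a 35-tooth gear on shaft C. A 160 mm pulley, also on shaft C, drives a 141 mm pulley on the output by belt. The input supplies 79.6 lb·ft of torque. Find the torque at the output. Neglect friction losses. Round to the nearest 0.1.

514.8 lb·ft

After the worm (26/4): 79.6 × 6.5 = 517.4 lb·ft
After the gear mesh (35/31): 517.4 × 1.129 = 584.16 lb·ft
After the belt (141/160): 584.16 × 0.88125 = 514.79 lb·ft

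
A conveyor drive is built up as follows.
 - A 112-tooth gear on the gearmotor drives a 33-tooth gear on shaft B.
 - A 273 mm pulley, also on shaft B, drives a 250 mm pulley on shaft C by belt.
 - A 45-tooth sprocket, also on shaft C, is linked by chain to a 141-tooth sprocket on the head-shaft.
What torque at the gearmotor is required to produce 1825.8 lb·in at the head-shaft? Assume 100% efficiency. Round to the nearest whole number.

2160 lb·in

Overall ratio R = 0.29464 × 0.91575 × 3.1333 = 0.84543.
Input torque = output torque / R = 1825.8 / 0.84543 = 2159.6 lb·in.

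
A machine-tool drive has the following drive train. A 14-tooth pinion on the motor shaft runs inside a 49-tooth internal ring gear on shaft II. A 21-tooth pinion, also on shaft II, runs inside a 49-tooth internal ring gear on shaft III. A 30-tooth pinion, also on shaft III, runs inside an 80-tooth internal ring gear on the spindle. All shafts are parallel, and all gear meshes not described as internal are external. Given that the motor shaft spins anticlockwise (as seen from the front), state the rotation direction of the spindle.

anticlockwise

the motor shaft → shaft II: internal mesh, same direction → CCW.
shaft II → shaft III: internal mesh, same direction → CCW.
shaft III → the spindle: internal mesh, same direction → CCW.
0 reversals in total — an even number — so the spindle turns the same way as the motor shaft.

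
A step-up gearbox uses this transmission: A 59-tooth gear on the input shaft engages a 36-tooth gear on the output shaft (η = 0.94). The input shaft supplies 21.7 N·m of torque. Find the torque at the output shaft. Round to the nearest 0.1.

Gear mesh: ratio = 36/59 = 0.61017; torque at the output shaft = 21.7 × 0.61017 × 0.94 = 12.446 N·m.

12.4 N·m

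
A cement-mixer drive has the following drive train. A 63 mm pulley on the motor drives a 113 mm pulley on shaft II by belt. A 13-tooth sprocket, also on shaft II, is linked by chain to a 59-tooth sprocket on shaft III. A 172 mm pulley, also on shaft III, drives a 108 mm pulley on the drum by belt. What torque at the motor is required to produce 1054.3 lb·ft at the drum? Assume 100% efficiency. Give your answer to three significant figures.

206 lb·ft

Overall ratio R = 1.7937 × 4.5385 × 0.62791 = 5.1114.
Input torque = output torque / R = 1054.3 / 5.1114 = 206.26 lb·ft.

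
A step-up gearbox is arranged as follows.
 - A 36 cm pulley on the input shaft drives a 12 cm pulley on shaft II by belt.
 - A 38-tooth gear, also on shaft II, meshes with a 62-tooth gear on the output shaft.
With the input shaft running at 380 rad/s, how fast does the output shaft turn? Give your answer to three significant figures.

699 rad/s

belt 12/36 = 0.33333 → 380/0.33333 = 1140 rad/s
gear mesh 62/38 = 1.6316 → 1140/1.6316 = 698.71 rad/s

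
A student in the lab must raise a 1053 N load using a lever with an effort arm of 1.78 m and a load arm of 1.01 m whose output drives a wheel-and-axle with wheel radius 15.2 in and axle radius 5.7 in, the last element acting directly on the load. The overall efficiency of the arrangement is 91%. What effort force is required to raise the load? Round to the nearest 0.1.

Lever MA = effort arm / load arm = 1.78/1.01 = 1.7624.
Wheel-and-axle MA = R/r = 15.2/5.7 = 2.6667.
Combined ideal MA = 1.7624 × 2.6667 = 4.6997.
Actual MA = 4.6997 × 0.91 = 4.2767.
Effort = load / actual MA = 1053 / 4.2767 = 246.22 N.

246.2 N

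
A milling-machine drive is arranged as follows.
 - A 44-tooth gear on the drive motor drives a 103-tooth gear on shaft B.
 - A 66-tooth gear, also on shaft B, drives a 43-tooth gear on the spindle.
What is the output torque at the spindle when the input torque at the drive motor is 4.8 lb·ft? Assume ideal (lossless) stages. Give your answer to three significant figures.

7.32 lb·ft

Gear mesh: ratio = 103/44 = 2.3409; torque at shaft B = 4.8 × 2.3409 = 11.236 lb·ft.
Gear mesh: ratio = 43/66 = 0.65152; torque at the spindle = 11.236 × 0.65152 = 7.3207 lb·ft.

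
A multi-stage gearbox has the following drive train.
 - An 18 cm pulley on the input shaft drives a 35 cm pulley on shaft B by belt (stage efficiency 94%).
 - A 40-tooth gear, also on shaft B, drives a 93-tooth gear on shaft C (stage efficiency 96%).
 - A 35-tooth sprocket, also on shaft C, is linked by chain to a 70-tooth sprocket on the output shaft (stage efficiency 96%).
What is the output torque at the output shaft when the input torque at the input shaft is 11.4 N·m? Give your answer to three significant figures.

Belt: ratio = 35/18 = 1.9444; torque at shaft B = 11.4 × 1.9444 × 0.94 = 20.837 N·m.
Gear mesh: ratio = 93/40 = 2.325; torque at shaft C = 20.837 × 2.325 × 0.96 = 46.507 N·m.
Chain: ratio = 70/35 = 2; torque at the output shaft = 46.507 × 2 × 0.96 = 89.294 N·m.

89.3 N·m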